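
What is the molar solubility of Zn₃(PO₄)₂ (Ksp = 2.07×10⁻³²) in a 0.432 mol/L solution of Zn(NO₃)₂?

2.53×10⁻¹⁶ M

Zn₃(PO₄)₂(s) ⇌ 3 Zn²⁺(aq) + 2 PO₄³⁻(aq)
Zn²⁺ is already present at 0.432 mol/L. If s mol/L of Zn₃(PO₄)₂ dissolves, [PO₄³⁻] = 2s while [Zn²⁺] ≈ 0.432 mol/L.
Ksp = [Zn²⁺]^3[PO₄³⁻]^2 = (0.432)^3(2s)^2
(2s)^2 = 2.07×10⁻³² / (0.432)^3 = 2.57×10⁻³¹
s = 2.53×10⁻¹⁶ mol/L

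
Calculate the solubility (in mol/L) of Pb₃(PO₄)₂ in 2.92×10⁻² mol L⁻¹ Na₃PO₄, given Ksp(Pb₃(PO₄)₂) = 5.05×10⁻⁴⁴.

1.30×10⁻¹⁴ M

Pb₃(PO₄)₂(s) ⇌ 3 Pb²⁺(aq) + 2 PO₄³⁻(aq)
With PO₄³⁻ already at 2.92×10⁻² mol L⁻¹ and s small, take [PO₄³⁻] ≈ 2.92×10⁻² mol L⁻¹ and [Pb²⁺] = 3s.
Ksp = [Pb²⁺]^3[PO₄³⁻]^2 = (3s)^3(2.92×10⁻²)^2
(3s)^3 = 5.05×10⁻⁴⁴ / (2.92×10⁻²)^2 = 5.92×10⁻⁴¹
s = 1.30×10⁻¹⁴ mol L⁻¹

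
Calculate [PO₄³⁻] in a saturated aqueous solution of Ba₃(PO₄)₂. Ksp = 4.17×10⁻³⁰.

Ba₃(PO₄)₂(s) ⇌ 3 Ba²⁺(aq) + 2 PO₄³⁻(aq)
With molar solubility s: [Ba²⁺] = 3s, [PO₄³⁻] = 2s.
Ksp = [Ba²⁺]^3[PO₄³⁻]^2 = (3s)^3 · (2s)^2 = 108s^5 = 4.17×10⁻³⁰
s = 5.22×10⁻⁷ M
[PO₄³⁻] = 2s = 1.04×10⁻⁶ M

1.04×10⁻⁶ M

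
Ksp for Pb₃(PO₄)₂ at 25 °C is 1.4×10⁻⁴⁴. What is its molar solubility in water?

6.6×10⁻¹⁰ M

Pb₃(PO₄)₂(s) ⇌ 3 Pb²⁺(aq) + 2 PO₄³⁻(aq)
For each mole of Pb₃(PO₄)₂ that dissolves per liter, [Pb²⁺] = 3s and [PO₄³⁻] = 2s; let s denote this solubility.
Ksp = [Pb²⁺]^3[PO₄³⁻]^2 = (3s)^3 · (2s)^2 = 108s^5
108s^5 = 1.4×10⁻⁴⁴  ⇒  s^5 = 1.3×10⁻⁴⁶
s = (1.3×10⁻⁴⁶)^(1/5) = 6.6×10⁻¹⁰ mol L⁻¹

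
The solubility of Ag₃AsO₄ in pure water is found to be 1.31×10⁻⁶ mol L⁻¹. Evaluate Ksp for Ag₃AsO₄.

Ksp = 7.95×10⁻²³

Ag₃AsO₄(s) ⇌ 3 Ag⁺(aq) + AsO₄³⁻(aq)
Call the molar solubility s, so that [Ag⁺] = 3s and [AsO₄³⁻] = s.
Ksp = [Ag⁺]^3[AsO₄³⁻] = (3s)^3 · s = 27s^4
Ksp = 27 × (1.31×10⁻⁶)^4 = 7.95×10⁻²³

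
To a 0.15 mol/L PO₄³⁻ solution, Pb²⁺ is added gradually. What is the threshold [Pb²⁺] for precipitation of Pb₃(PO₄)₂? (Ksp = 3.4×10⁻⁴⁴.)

1.1×10⁻¹⁴ M

Precipitation of each salt begins when its ion product equals Ksp.
Pb₃(PO₄)₂(s) ⇌ 3 Pb²⁺(aq) + 2 PO₄³⁻(aq)
Ksp = [Pb²⁺]^3[PO₄³⁻]^2 = [Pb²⁺]^3(0.15)^2
[Pb²⁺]^3 = 3.4×10⁻⁴⁴ / (0.15)^2 = 1.5×10⁻⁴²
[Pb²⁺] = 1.1×10⁻¹⁴ mol/L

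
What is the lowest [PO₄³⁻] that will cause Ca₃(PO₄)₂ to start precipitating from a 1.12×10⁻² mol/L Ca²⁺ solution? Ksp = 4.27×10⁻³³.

5.51×10⁻¹⁴ M

The threshold for precipitation is Q = Ksp.
Ca₃(PO₄)₂(s) ⇌ 3 Ca²⁺(aq) + 2 PO₄³⁻(aq)
Ksp = [Ca²⁺]^3[PO₄³⁻]^2 = [PO₄³⁻]^2(1.12×10⁻²)^3
[PO₄³⁻]^2 = 4.27×10⁻³³ / (1.12×10⁻²)^3 = 3.04×10⁻²⁷
[PO₄³⁻] = 5.51×10⁻¹⁴ mol/L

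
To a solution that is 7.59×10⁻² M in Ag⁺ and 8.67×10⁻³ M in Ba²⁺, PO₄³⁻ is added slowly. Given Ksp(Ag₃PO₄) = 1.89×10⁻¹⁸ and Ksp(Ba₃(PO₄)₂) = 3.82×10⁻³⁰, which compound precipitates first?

A salt starts to precipitate once the ion product Q reaches its Ksp.
For Ag₃PO₄: [PO₄³⁻] = (Ksp/[Ag⁺]^3) = 4.32×10⁻¹⁵ M
For Ba₃(PO₄)₂: [PO₄³⁻] = (Ksp/[Ba²⁺]^3)^(1/2) = 2.42×10⁻¹² M
Since Ag₃PO₄ needs less PO₄³⁻ to reach saturation, it precipitates first.

Ag₃PO₄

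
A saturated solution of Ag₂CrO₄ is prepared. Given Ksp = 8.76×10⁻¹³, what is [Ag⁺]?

Ag₂CrO₄(s) ⇌ 2 Ag⁺(aq) + CrO₄²⁻(aq)
If s mol/L of Ag₂CrO₄ dissolves, [Ag⁺] = 2s and [CrO₄²⁻] = s.
Ksp = [Ag⁺]^2[CrO₄²⁻] = (2s)^2 · s = 4s^3 = 8.76×10⁻¹³
s = 6.03×10⁻⁵ mol/L
[Ag⁺] = 2s = 1.21×10⁻⁴ mol/L

1.21×10⁻⁴ M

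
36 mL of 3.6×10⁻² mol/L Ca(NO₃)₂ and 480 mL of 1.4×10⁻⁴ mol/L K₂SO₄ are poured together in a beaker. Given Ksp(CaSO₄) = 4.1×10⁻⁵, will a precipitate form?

After mixing, V = 36 mL + 480 mL = 516 mL.
[Ca²⁺] = (3.6×10⁻²)(36)/516 = 2.5×10⁻³ mol/L
[SO₄²⁻] = (1.4×10⁻⁴)(480)/516 = 1.3×10⁻⁴ mol/L
Q = [Ca²⁺][SO₄²⁻] = 3.3×10⁻⁷
Q < Ksp (3.3×10⁻⁷ vs 4.1×10⁻⁵); the solution remains unsaturated and no precipitate forms.

No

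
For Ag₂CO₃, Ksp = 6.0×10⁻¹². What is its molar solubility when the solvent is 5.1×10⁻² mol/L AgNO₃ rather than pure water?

2.3×10⁻⁹ M

Ag₂CO₃(s) ⇌ 2 Ag⁺(aq) + CO₃²⁻(aq)
With Ag⁺ already at 5.1×10⁻² mol/L and s small, take [Ag⁺] ≈ 5.1×10⁻² mol/L and [CO₃²⁻] = s.
Ksp = [Ag⁺]^2[CO₃²⁻] = (5.1×10⁻²)^2s
s = 6.0×10⁻¹² / (5.1×10⁻²)^2 = 2.3×10⁻⁹
s = 2.3×10⁻⁹ mol/L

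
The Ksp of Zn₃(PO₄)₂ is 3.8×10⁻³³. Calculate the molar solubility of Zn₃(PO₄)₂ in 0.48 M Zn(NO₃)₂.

9.3×10⁻¹⁷ M

Zn₃(PO₄)₂(s) ⇌ 3 Zn²⁺(aq) + 2 PO₄³⁻(aq)
Let s be the solubility of Zn₃(PO₄)₂ here. The common ion gives [Zn²⁺] ≈ 0.48 M, and [PO₄³⁻] = 2s.
Ksp = [Zn²⁺]^3[PO₄³⁻]^2 = (0.48)^3(2s)^2
(2s)^2 = 3.8×10⁻³³ / (0.48)^3 = 3.4×10⁻³²
s = 9.3×10⁻¹⁷ M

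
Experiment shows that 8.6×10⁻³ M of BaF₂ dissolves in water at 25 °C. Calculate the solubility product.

Ksp = 2.5×10⁻⁶

BaF₂(s) ⇌ Ba²⁺(aq) + 2 F⁻(aq)
Call the molar solubility s, so that [Ba²⁺] = s and [F⁻] = 2s.
Ksp = [Ba²⁺][F⁻]^2 = s · (2s)^2 = 4s^3
Ksp = 4 × (8.6×10⁻³)^3 = 2.5×10⁻⁶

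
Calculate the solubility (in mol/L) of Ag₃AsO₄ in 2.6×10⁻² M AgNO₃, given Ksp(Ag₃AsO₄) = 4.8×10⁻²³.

Ag₃AsO₄(s) ⇌ 3 Ag⁺(aq) + AsO₄³⁻(aq)
Let s be the solubility of Ag₃AsO₄ here. The common ion gives [Ag⁺] ≈ 2.6×10⁻² M, and [AsO₄³⁻] = s.
Ksp = [Ag⁺]^3[AsO₄³⁻] = (2.6×10⁻²)^3s
s = 4.8×10⁻²³ / (2.6×10⁻²)^3 = 2.7×10⁻¹⁸
s = 2.7×10⁻¹⁸ M

2.7×10⁻¹⁸ M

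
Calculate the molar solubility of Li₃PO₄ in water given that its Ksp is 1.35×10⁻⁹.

Li₃PO₄(s) ⇌ 3 Li⁺(aq) + PO₄³⁻(aq)
Let s be the molar solubility. Then [Li⁺] = 3s and [PO₄³⁻] = s.
Ksp = [Li⁺]^3[PO₄³⁻] = (3s)^3 · s = 27s^4
27s^4 = 1.35×10⁻⁹  ⇒  s^4 = 5.00×10⁻¹¹
s = 2.66×10⁻³ mol/L

2.66×10⁻³ M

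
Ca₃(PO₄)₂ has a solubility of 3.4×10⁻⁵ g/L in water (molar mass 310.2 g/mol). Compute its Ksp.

Ksp = 1.7×10⁻³³

Convert to molarity: s = 3.4×10⁻⁵ / 310.2 = 1.096×10⁻⁷ mol/L
Ca₃(PO₄)₂(s) ⇌ 3 Ca²⁺(aq) + 2 PO₄³⁻(aq)
If s mol/L of Ca₃(PO₄)₂ dissolves, [Ca²⁺] = 3s and [PO₄³⁻] = 2s.
Ksp = [Ca²⁺]^3[PO₄³⁻]^2 = (3s)^3 · (2s)^2 = 108s^5
Ksp = 108 × (1.096×10⁻⁷)^5 = 1.7×10⁻³³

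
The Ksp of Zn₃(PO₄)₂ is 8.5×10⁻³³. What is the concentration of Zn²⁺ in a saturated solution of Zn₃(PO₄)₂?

4.5×10⁻⁷ M

Zn₃(PO₄)₂(s) ⇌ 3 Zn²⁺(aq) + 2 PO₄³⁻(aq)
For each mole of Zn₃(PO₄)₂ that dissolves per liter, [Zn²⁺] = 3s and [PO₄³⁻] = 2s; let s denote this solubility.
Ksp = [Zn²⁺]^3[PO₄³⁻]^2 = (3s)^3 · (2s)^2 = 108s^5 = 8.5×10⁻³³
s = 1.5×10⁻⁷ M
[Zn²⁺] = 3s = 4.5×10⁻⁷ M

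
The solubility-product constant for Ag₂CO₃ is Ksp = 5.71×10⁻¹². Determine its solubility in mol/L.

1.13×10⁻⁴ M

Ag₂CO₃(s) ⇌ 2 Ag⁺(aq) + CO₃²⁻(aq)
If s mol/L of Ag₂CO₃ dissolves, [Ag⁺] = 2s and [CO₃²⁻] = s.
Ksp = [Ag⁺]^2[CO₃²⁻] = (2s)^2 · s = 4s^3
4s^3 = 5.71×10⁻¹²  ⇒  s^3 = 1.43×10⁻¹²
s = 1.13×10⁻⁴ mol/L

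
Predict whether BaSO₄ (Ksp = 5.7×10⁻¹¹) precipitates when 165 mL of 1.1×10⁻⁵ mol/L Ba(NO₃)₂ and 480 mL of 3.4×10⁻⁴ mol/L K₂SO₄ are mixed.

The combined volume is 645 mL.
[Ba²⁺] = (1.1×10⁻⁵)(165)/645 = 2.8×10⁻⁶ mol/L
[SO₄²⁻] = (3.4×10⁻⁴)(480)/645 = 2.5×10⁻⁴ mol/L
Q = [Ba²⁺][SO₄²⁻] = 7.1×10⁻¹⁰
Since Q (7.1×10⁻¹⁰) exceeds Ksp (5.7×10⁻¹¹), BaSO₄ will precipitate.

Yes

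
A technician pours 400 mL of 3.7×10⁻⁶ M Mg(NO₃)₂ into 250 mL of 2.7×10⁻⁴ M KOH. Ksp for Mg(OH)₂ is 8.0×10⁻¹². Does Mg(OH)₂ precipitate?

No

Total volume after mixing = 400 + 250 = 650 mL.
[Mg²⁺] = (3.7×10⁻⁶)(400)/650 = 2.3×10⁻⁶ M
[OH⁻] = (2.7×10⁻⁴)(250)/650 = 1.0×10⁻⁴ M
Q = [Mg²⁺][OH⁻]^2 = 2.5×10⁻¹⁴
Q = 2.5×10⁻¹⁴ < Ksp = 8.0×10⁻¹², so the solution is unsaturated and no precipitate forms.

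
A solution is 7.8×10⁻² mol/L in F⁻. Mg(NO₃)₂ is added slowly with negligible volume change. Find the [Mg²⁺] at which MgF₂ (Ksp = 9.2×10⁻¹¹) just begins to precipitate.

1.5×10⁻⁸ M

A salt starts to precipitate once the ion product Q reaches its Ksp.
MgF₂(s) ⇌ Mg²⁺(aq) + 2 F⁻(aq)
Ksp = [Mg²⁺][F⁻]^2 = [Mg²⁺](7.8×10⁻²)^2
[Mg²⁺] = 9.2×10⁻¹¹ / (7.8×10⁻²)^2 = 1.5×10⁻⁸
[Mg²⁺] = 1.5×10⁻⁸ mol/L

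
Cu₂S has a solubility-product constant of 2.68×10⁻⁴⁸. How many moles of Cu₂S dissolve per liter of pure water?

Cu₂S(s) ⇌ 2 Cu⁺(aq) + S²⁻(aq)
Let s be the molar solubility. Then [Cu⁺] = 2s and [S²⁻] = s.
Ksp = [Cu⁺]^2[S²⁻] = (2s)^2 · s = 4s^3
4s^3 = 2.68×10⁻⁴⁸  ⇒  s^3 = 6.70×10⁻⁴⁹
s = (6.70×10⁻⁴⁹)^(1/3) = 8.75×10⁻¹⁷ M

8.75×10⁻¹⁷ M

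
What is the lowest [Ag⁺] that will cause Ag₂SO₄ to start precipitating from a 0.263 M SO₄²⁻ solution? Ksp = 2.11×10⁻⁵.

A salt starts to precipitate once the ion product Q reaches its Ksp.
Ag₂SO₄(s) ⇌ 2 Ag⁺(aq) + SO₄²⁻(aq)
Ksp = [Ag⁺]^2[SO₄²⁻] = [Ag⁺]^2(0.263)
[Ag⁺]^2 = 2.11×10⁻⁵ / (0.263) = 8.02×10⁻⁵
[Ag⁺] = 8.96×10⁻³ M

8.96×10⁻³ M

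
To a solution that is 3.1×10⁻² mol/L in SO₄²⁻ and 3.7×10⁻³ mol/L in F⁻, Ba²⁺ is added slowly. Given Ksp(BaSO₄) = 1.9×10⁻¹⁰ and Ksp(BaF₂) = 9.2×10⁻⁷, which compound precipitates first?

BaSO₄

A salt starts to precipitate once the ion product Q reaches its Ksp.
For BaSO₄: [Ba²⁺] = (Ksp/[SO₄²⁻]) = 6.1×10⁻⁹ mol/L
For BaF₂: [Ba²⁺] = (Ksp/[F⁻]^2) = 6.7×10⁻² mol/L
Since BaSO₄ needs less Ba²⁺ to reach saturation, it precipitates first.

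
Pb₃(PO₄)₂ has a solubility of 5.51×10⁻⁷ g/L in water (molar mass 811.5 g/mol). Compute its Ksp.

s = (5.51×10⁻⁷ g L⁻¹)/(811.5 g mol⁻¹) = 6.7899×10⁻¹⁰ M
Pb₃(PO₄)₂(s) ⇌ 3 Pb²⁺(aq) + 2 PO₄³⁻(aq)
Call the molar solubility s, so that [Pb²⁺] = 3s and [PO₄³⁻] = 2s.
Ksp = [Pb²⁺]^3[PO₄³⁻]^2 = (3s)^3 · (2s)^2 = 108s^5
Ksp = 108 × (6.7899×10⁻¹⁰)^5 = 1.56×10⁻⁴⁴

Ksp = 1.56×10⁻⁴⁴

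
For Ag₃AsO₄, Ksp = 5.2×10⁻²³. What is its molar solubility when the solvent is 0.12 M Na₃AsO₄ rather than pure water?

Ag₃AsO₄(s) ⇌ 3 Ag⁺(aq) + AsO₄³⁻(aq)
Let s be the solubility of Ag₃AsO₄ here. The common ion gives [AsO₄³⁻] ≈ 0.12 M, and [Ag⁺] = 3s.
Ksp = [Ag⁺]^3[AsO₄³⁻] = (3s)^3(0.12)
(3s)^3 = 5.2×10⁻²³ / (0.12) = 4.3×10⁻²²
s = 2.5×10⁻⁸ M

2.5×10⁻⁸ M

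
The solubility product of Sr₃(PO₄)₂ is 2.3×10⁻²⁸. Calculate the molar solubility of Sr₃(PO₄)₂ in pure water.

1.2×10⁻⁶ M

Sr₃(PO₄)₂(s) ⇌ 3 Sr²⁺(aq) + 2 PO₄³⁻(aq)
Call the molar solubility s, so that [Sr²⁺] = 3s and [PO₄³⁻] = 2s.
Ksp = [Sr²⁺]^3[PO₄³⁻]^2 = (3s)^3 · (2s)^2 = 108s^5
108s^5 = 2.3×10⁻²⁸  ⇒  s^5 = 2.1×10⁻³⁰
Taking the 5th root, s = 1.2×10⁻⁶ mol/L.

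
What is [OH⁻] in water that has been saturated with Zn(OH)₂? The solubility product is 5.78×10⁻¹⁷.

4.87×10⁻⁶ M

Zn(OH)₂(s) ⇌ Zn²⁺(aq) + 2 OH⁻(aq)
Call the molar solubility s, so that [Zn²⁺] = s and [OH⁻] = 2s.
Ksp = [Zn²⁺][OH⁻]^2 = s · (2s)^2 = 4s^3 = 5.78×10⁻¹⁷
s = 2.44×10⁻⁶ M
[OH⁻] = 2s = 4.87×10⁻⁶ M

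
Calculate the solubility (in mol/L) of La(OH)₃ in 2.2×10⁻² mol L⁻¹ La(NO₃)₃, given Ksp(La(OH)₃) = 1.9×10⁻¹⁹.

La(OH)₃(s) ⇌ La³⁺(aq) + 3 OH⁻(aq)
Let s be the solubility of La(OH)₃ here. The common ion gives [La³⁺] ≈ 2.2×10⁻² mol L⁻¹, and [OH⁻] = 3s.
Ksp = [La³⁺][OH⁻]^3 = (2.2×10⁻²)(3s)^3
(3s)^3 = 1.9×10⁻¹⁹ / (2.2×10⁻²) = 8.6×10⁻¹⁸
s = 6.8×10⁻⁷ mol L⁻¹

6.8×10⁻⁷ M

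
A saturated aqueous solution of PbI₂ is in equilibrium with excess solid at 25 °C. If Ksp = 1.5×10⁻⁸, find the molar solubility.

1.6×10⁻³ M

PbI₂(s) ⇌ Pb²⁺(aq) + 2 I⁻(aq)
With molar solubility s: [Pb²⁺] = s, [I⁻] = 2s.
Ksp = [Pb²⁺][I⁻]^2 = s · (2s)^2 = 4s^3
4s^3 = 1.5×10⁻⁸  ⇒  s^3 = 3.8×10⁻⁹
s = (3.8×10⁻⁹)^(1/3) = 1.6×10⁻³ mol L⁻¹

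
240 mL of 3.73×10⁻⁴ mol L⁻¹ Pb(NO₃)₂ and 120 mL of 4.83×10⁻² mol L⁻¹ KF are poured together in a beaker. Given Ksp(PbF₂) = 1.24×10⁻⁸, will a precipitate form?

Yes

The combined volume is 360 mL.
[Pb²⁺] = (3.73×10⁻⁴)(240)/360 = 2.49×10⁻⁴ mol L⁻¹
[F⁻] = (4.83×10⁻²)(120)/360 = 1.61×10⁻² mol L⁻¹
Q = [Pb²⁺][F⁻]^2 = 6.45×10⁻⁸
Because Q > Ksp (6.45×10⁻⁸ vs 1.24×10⁻⁸), a precipitate of PbF₂ forms.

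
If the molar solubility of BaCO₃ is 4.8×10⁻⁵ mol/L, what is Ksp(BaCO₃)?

BaCO₃(s) ⇌ Ba²⁺(aq) + CO₃²⁻(aq)
For each mole of BaCO₃ that dissolves per liter, [Ba²⁺] = s and [CO₃²⁻] = s; let s denote this solubility.
Ksp = [Ba²⁺][CO₃²⁻] = s · s = s^2
Ksp = (4.8×10⁻⁵)^2 = 2.3×10⁻⁹

Ksp = 2.3×10⁻⁹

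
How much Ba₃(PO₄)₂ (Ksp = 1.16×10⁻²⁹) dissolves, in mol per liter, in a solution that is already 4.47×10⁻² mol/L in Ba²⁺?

1.80×10⁻¹³ M

Ba₃(PO₄)₂(s) ⇌ 3 Ba²⁺(aq) + 2 PO₄³⁻(aq)
The solution already contains Ba²⁺ at 4.47×10⁻² mol/L. Let s be the molar solubility of Ba₃(PO₄)₂.
[Ba²⁺] ≈ 4.47×10⁻² mol/L (common ion dominates); [PO₄³⁻] = 2s.
Ksp = [Ba²⁺]^3[PO₄³⁻]^2 = (4.47×10⁻²)^3(2s)^2
(2s)^2 = 1.16×10⁻²⁹ / (4.47×10⁻²)^3 = 1.30×10⁻²⁵
s = 1.80×10⁻¹³ mol/L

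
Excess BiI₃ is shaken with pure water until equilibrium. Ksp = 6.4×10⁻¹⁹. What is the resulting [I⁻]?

BiI₃(s) ⇌ Bi³⁺(aq) + 3 I⁻(aq)
Call the molar solubility s, so that [Bi³⁺] = s and [I⁻] = 3s.
Ksp = [Bi³⁺][I⁻]^3 = s · (3s)^3 = 27s^4 = 6.4×10⁻¹⁹
s = 1.2×10⁻⁵ mol/L
[I⁻] = 3s = 3.7×10⁻⁵ mol/L

3.7×10⁻⁵ M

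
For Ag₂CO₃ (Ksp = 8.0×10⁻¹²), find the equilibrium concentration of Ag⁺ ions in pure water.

2.5×10⁻⁴ M

Ag₂CO₃(s) ⇌ 2 Ag⁺(aq) + CO₃²⁻(aq)
Call the molar solubility s, so that [Ag⁺] = 2s and [CO₃²⁻] = s.
Ksp = [Ag⁺]^2[CO₃²⁻] = (2s)^2 · s = 4s^3 = 8.0×10⁻¹²
s = 1.3×10⁻⁴ mol L⁻¹
[Ag⁺] = 2s = 2.5×10⁻⁴ mol L⁻¹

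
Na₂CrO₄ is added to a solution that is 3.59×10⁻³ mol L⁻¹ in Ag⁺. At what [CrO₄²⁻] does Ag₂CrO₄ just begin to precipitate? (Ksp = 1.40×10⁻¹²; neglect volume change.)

1.09×10⁻⁷ M

Precipitation of each salt begins when its ion product equals Ksp.
Ag₂CrO₄(s) ⇌ 2 Ag⁺(aq) + CrO₄²⁻(aq)
Ksp = [Ag⁺]^2[CrO₄²⁻] = [CrO₄²⁻](3.59×10⁻³)^2
[CrO₄²⁻] = 1.40×10⁻¹² / (3.59×10⁻³)^2 = 1.09×10⁻⁷
[CrO₄²⁻] = 1.09×10⁻⁷ mol L⁻¹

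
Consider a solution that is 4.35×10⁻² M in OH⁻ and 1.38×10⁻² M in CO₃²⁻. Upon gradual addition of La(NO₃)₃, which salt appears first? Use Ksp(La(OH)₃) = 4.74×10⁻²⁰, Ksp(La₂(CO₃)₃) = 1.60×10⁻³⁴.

La(OH)₃

Precipitation of each salt begins when its ion product equals Ksp.
For La(OH)₃: [La³⁺] = (Ksp/[OH⁻]^3) = 5.76×10⁻¹⁶ M
For La₂(CO₃)₃: [La³⁺] = (Ksp/[CO₃²⁻]^3)^(1/2) = 7.80×10⁻¹⁵ M
Since La(OH)₃ needs less La³⁺ to reach saturation, it precipitates first.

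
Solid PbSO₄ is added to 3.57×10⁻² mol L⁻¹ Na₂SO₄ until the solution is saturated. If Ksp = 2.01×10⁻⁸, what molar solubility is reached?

5.63×10⁻⁷ M

PbSO₄(s) ⇌ Pb²⁺(aq) + SO₄²⁻(aq)
SO₄²⁻ is already present at 3.57×10⁻² mol L⁻¹. If s mol/L of PbSO₄ dissolves, [Pb²⁺] = s while [SO₄²⁻] ≈ 3.57×10⁻² mol L⁻¹.
Ksp = [Pb²⁺][SO₄²⁻] = s(3.57×10⁻²)
s = 2.01×10⁻⁸ / (3.57×10⁻²) = 5.63×10⁻⁷
s = 5.63×10⁻⁷ mol L⁻¹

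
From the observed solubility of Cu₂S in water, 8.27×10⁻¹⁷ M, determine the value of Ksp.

Ksp = 2.26×10⁻⁴⁸

Cu₂S(s) ⇌ 2 Cu⁺(aq) + S²⁻(aq)
For each mole of Cu₂S that dissolves per liter, [Cu⁺] = 2s and [S²⁻] = s; let s denote this solubility.
Ksp = [Cu⁺]^2[S²⁻] = (2s)^2 · s = 4s^3
Ksp = 4 × (8.27×10⁻¹⁷)^3 = 2.26×10⁻⁴⁸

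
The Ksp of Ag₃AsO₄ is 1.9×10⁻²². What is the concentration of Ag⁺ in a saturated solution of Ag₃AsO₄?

Ag₃AsO₄(s) ⇌ 3 Ag⁺(aq) + AsO₄³⁻(aq)
Call the molar solubility s, so that [Ag⁺] = 3s and [AsO₄³⁻] = s.
Ksp = [Ag⁺]^3[AsO₄³⁻] = (3s)^3 · s = 27s^4 = 1.9×10⁻²²
s = 1.6×10⁻⁶ mol/L
[Ag⁺] = 3s = 4.9×10⁻⁶ mol/L

4.9×10⁻⁶ M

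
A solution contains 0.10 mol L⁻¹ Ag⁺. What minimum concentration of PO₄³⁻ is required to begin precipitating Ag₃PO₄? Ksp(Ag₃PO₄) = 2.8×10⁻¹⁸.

2.8×10⁻¹⁵ M

Each salt precipitates once Q = Ksp for that salt.
Ag₃PO₄(s) ⇌ 3 Ag⁺(aq) + PO₄³⁻(aq)
Ksp = [Ag⁺]^3[PO₄³⁻] = [PO₄³⁻](0.10)^3
[PO₄³⁻] = 2.8×10⁻¹⁸ / (0.10)^3 = 2.8×10⁻¹⁵
[PO₄³⁻] = 2.8×10⁻¹⁵ mol L⁻¹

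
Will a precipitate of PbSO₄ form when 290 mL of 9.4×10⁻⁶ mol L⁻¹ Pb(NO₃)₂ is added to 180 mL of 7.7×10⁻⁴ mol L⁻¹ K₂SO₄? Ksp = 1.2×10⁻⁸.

After mixing, V = 290 mL + 180 mL = 470 mL.
[Pb²⁺] = (9.4×10⁻⁶)(290)/470 = 5.8×10⁻⁶ mol L⁻¹
[SO₄²⁻] = (7.7×10⁻⁴)(180)/470 = 2.9×10⁻⁴ mol L⁻¹
Q = [Pb²⁺][SO₄²⁻] = 1.7×10⁻⁹
Since Q (1.7×10⁻⁹) is less than Ksp (1.2×10⁻⁸), no PbSO₄ precipitates.

No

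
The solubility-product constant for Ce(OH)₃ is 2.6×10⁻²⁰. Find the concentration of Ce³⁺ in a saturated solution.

Ce(OH)₃(s) ⇌ Ce³⁺(aq) + 3 OH⁻(aq)
For each mole of Ce(OH)₃ that dissolves per liter, [Ce³⁺] = s and [OH⁻] = 3s; let s denote this solubility.
Ksp = [Ce³⁺][OH⁻]^3 = s · (3s)^3 = 27s^4 = 2.6×10⁻²⁰
s = 5.6×10⁻⁶ mol/L
[Ce³⁺] = s = 5.6×10⁻⁶ mol/L

5.6×10⁻⁶ M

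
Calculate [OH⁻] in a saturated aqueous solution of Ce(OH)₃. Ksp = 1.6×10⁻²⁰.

Ce(OH)₃(s) ⇌ Ce³⁺(aq) + 3 OH⁻(aq)
With molar solubility s: [Ce³⁺] = s, [OH⁻] = 3s.
Ksp = [Ce³⁺][OH⁻]^3 = s · (3s)^3 = 27s^4 = 1.6×10⁻²⁰
s = 4.9×10⁻⁶ mol L⁻¹
[OH⁻] = 3s = 1.5×10⁻⁵ mol L⁻¹

1.5×10⁻⁵ M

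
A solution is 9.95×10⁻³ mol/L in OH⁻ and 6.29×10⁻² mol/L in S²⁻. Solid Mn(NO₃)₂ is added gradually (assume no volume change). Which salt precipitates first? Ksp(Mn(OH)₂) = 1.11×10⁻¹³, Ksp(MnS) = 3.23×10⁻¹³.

MnS

Precipitation begins when Q = Ksp.
For Mn(OH)₂: [Mn²⁺] = (Ksp/[OH⁻]^2) = 1.12×10⁻⁹ mol/L
For MnS: [Mn²⁺] = (Ksp/[S²⁻]) = 5.14×10⁻¹² mol/L
MnS requires the lower [Mn²⁺], so it precipitates first.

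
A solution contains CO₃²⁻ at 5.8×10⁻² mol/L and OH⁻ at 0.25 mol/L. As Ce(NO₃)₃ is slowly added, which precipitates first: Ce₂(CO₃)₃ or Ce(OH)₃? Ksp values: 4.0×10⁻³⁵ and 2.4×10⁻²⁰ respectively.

Precipitation begins when Q = Ksp.
For Ce₂(CO₃)₃: [Ce³⁺] = (Ksp/[CO₃²⁻]^3)^(1/2) = 4.5×10⁻¹⁶ mol/L
For Ce(OH)₃: [Ce³⁺] = (Ksp/[OH⁻]^3) = 1.5×10⁻¹⁸ mol/L
Since Ce(OH)₃ needs less Ce³⁺ to reach saturation, it precipitates first.

Ce(OH)₃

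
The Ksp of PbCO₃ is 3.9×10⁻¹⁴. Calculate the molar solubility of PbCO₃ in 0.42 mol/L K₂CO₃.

PbCO₃(s) ⇌ Pb²⁺(aq) + CO₃²⁻(aq)
With CO₃²⁻ already at 0.42 mol/L and s small, take [CO₃²⁻] ≈ 0.42 mol/L and [Pb²⁺] = s.
Ksp = [Pb²⁺][CO₃²⁻] = s(0.42)
s = 3.9×10⁻¹⁴ / (0.42) = 9.3×10⁻¹⁴
s = 9.3×10⁻¹⁴ mol/L

9.3×10⁻¹⁴ M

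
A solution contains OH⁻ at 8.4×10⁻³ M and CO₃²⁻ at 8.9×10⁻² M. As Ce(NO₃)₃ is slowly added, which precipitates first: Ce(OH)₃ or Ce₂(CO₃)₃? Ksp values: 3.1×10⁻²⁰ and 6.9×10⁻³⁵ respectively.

The threshold for precipitation is Q = Ksp.
For Ce(OH)₃: [Ce³⁺] = (Ksp/[OH⁻]^3) = 5.2×10⁻¹⁴ M
For Ce₂(CO₃)₃: [Ce³⁺] = (Ksp/[CO₃²⁻]^3)^(1/2) = 3.1×10⁻¹⁶ M
Since Ce₂(CO₃)₃ needs less Ce³⁺ to reach saturation, it precipitates first.

Ce₂(CO₃)₃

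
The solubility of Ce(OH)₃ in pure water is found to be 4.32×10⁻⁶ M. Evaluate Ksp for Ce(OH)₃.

Ksp = 9.40×10⁻²¹

Ce(OH)₃(s) ⇌ Ce³⁺(aq) + 3 OH⁻(aq)
If s mol/L of Ce(OH)₃ dissolves, [Ce³⁺] = s and [OH⁻] = 3s.
Ksp = [Ce³⁺][OH⁻]^3 = s · (3s)^3 = 27s^4
Ksp = 27 × (4.32×10⁻⁶)^4 = 9.40×10⁻²¹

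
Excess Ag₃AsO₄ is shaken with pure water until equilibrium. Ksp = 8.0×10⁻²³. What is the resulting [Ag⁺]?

3.9×10⁻⁶ M

Ag₃AsO₄(s) ⇌ 3 Ag⁺(aq) + AsO₄³⁻(aq)
Let s be the molar solubility. Then [Ag⁺] = 3s and [AsO₄³⁻] = s.
Ksp = [Ag⁺]^3[AsO₄³⁻] = (3s)^3 · s = 27s^4 = 8.0×10⁻²³
s = 1.3×10⁻⁶ mol L⁻¹
[Ag⁺] = 3s = 3.9×10⁻⁶ mol L⁻¹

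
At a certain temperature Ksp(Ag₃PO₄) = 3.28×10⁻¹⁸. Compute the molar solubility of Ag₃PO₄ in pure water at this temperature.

Ag₃PO₄(s) ⇌ 3 Ag⁺(aq) + PO₄³⁻(aq)
If s mol/L of Ag₃PO₄ dissolves, [Ag⁺] = 3s and [PO₄³⁻] = s.
Ksp = [Ag⁺]^3[PO₄³⁻] = (3s)^3 · s = 27s^4
27s^4 = 3.28×10⁻¹⁸  ⇒  s^4 = 1.21×10⁻¹⁹
s = (1.21×10⁻¹⁹)^(1/4) = 1.87×10⁻⁵ mol/L

1.87×10⁻⁵ M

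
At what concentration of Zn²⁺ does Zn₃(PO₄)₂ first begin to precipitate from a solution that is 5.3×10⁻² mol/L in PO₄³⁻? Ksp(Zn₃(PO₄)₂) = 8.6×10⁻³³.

1.5×10⁻¹⁰ M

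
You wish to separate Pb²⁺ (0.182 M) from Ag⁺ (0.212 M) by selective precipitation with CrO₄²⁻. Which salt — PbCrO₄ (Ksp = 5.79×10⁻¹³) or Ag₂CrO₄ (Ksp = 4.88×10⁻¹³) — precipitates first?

Each salt precipitates once Q = Ksp for that salt.
For PbCrO₄: [CrO₄²⁻] = (Ksp/[Pb²⁺]) = 3.18×10⁻¹² M
For Ag₂CrO₄: [CrO₄²⁻] = (Ksp/[Ag⁺]^2) = 1.09×10⁻¹¹ M
PbCrO₄ requires the lower [CrO₄²⁻], so it precipitates first.

PbCrO₄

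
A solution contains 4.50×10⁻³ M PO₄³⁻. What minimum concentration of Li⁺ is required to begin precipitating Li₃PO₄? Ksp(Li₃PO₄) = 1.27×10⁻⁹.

6.56×10⁻³ M

Precipitation of each salt begins when its ion product equals Ksp.
Li₃PO₄(s) ⇌ 3 Li⁺(aq) + PO₄³⁻(aq)
Ksp = [Li⁺]^3[PO₄³⁻] = [Li⁺]^3(4.50×10⁻³)
[Li⁺]^3 = 1.27×10⁻⁹ / (4.50×10⁻³) = 2.82×10⁻⁷
[Li⁺] = 6.56×10⁻³ M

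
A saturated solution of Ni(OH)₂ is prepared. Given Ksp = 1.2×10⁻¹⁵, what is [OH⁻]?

1.3×10⁻⁵ M

Ni(OH)₂(s) ⇌ Ni²⁺(aq) + 2 OH⁻(aq)
Let s be the molar solubility. Then [Ni²⁺] = s and [OH⁻] = 2s.
Ksp = [Ni²⁺][OH⁻]^2 = s · (2s)^2 = 4s^3 = 1.2×10⁻¹⁵
s = 6.7×10⁻⁶ mol L⁻¹
[OH⁻] = 2s = 1.3×10⁻⁵ mol L⁻¹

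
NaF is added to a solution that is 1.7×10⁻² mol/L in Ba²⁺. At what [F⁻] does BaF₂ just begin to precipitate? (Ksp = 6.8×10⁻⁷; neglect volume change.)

6.3×10⁻³ M

Precipitation of each salt begins when its ion product equals Ksp.
BaF₂(s) ⇌ Ba²⁺(aq) + 2 F⁻(aq)
Ksp = [Ba²⁺][F⁻]^2 = [F⁻]^2(1.7×10⁻²)
[F⁻]^2 = 6.8×10⁻⁷ / (1.7×10⁻²) = 4.0×10⁻⁵
[F⁻] = 6.3×10⁻³ mol/L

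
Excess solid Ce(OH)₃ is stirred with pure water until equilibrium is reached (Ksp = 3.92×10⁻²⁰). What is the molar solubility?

Ce(OH)₃(s) ⇌ Ce³⁺(aq) + 3 OH⁻(aq)
Let s be the molar solubility. Then [Ce³⁺] = s and [OH⁻] = 3s.
Ksp = [Ce³⁺][OH⁻]^3 = s · (3s)^3 = 27s^4
27s^4 = 3.92×10⁻²⁰  ⇒  s^4 = 1.45×10⁻²¹
Taking the 4th root, s = 6.17×10⁻⁶ M.

6.17×10⁻⁶ M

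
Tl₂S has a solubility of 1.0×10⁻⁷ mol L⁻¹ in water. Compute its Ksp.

Tl₂S(s) ⇌ 2 Tl⁺(aq) + S²⁻(aq)
Call the molar solubility s, so that [Tl⁺] = 2s and [S²⁻] = s.
Ksp = [Tl⁺]^2[S²⁻] = (2s)^2 · s = 4s^3
Ksp = 4 × (1.0×10⁻⁷)^3 = 4.0×10⁻²¹

Ksp = 4.0×10⁻²¹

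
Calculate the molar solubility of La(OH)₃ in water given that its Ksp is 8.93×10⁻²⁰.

7.58×10⁻⁶ M

La(OH)₃(s) ⇌ La³⁺(aq) + 3 OH⁻(aq)
If s mol/L of La(OH)₃ dissolves, [La³⁺] = s and [OH⁻] = 3s.
Ksp = [La³⁺][OH⁻]^3 = s · (3s)^3 = 27s^4
27s^4 = 8.93×10⁻²⁰  ⇒  s^4 = 3.31×10⁻²¹
s = 7.58×10⁻⁶ M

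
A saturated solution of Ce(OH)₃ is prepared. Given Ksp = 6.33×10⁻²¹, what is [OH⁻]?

Ce(OH)₃(s) ⇌ Ce³⁺(aq) + 3 OH⁻(aq)
Call the molar solubility s, so that [Ce³⁺] = s and [OH⁻] = 3s.
Ksp = [Ce³⁺][OH⁻]^3 = s · (3s)^3 = 27s^4 = 6.33×10⁻²¹
s = 3.91×10⁻⁶ mol L⁻¹
[OH⁻] = 3s = 1.17×10⁻⁵ mol L⁻¹

1.17×10⁻⁵ M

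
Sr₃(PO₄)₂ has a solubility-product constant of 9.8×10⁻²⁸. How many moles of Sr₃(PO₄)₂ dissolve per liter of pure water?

Sr₃(PO₄)₂(s) ⇌ 3 Sr²⁺(aq) + 2 PO₄³⁻(aq)
With molar solubility s: [Sr²⁺] = 3s, [PO₄³⁻] = 2s.
Ksp = [Sr²⁺]^3[PO₄³⁻]^2 = (3s)^3 · (2s)^2 = 108s^5
108s^5 = 9.8×10⁻²⁸  ⇒  s^5 = 9.1×10⁻³⁰
Taking the 5th root, s = 1.6×10⁻⁶ mol/L.

1.6×10⁻⁶ M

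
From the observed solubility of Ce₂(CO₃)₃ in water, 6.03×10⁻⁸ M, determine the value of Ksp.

Ksp = 8.61×10⁻³⁵

Ce₂(CO₃)₃(s) ⇌ 2 Ce³⁺(aq) + 3 CO₃²⁻(aq)
Let s be the molar solubility. Then [Ce³⁺] = 2s and [CO₃²⁻] = 3s.
Ksp = [Ce³⁺]^2[CO₃²⁻]^3 = (2s)^2 · (3s)^3 = 108s^5
Ksp = 108 × (6.03×10⁻⁸)^5 = 8.61×10⁻³⁵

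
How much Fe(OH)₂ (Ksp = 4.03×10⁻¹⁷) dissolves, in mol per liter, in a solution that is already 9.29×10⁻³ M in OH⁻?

4.67×10⁻¹³ M

Fe(OH)₂(s) ⇌ Fe²⁺(aq) + 2 OH⁻(aq)
Let s be the solubility of Fe(OH)₂ here. The common ion gives [OH⁻] ≈ 9.29×10⁻³ M, and [Fe²⁺] = s.
Ksp = [Fe²⁺][OH⁻]^2 = s(9.29×10⁻³)^2
s = 4.03×10⁻¹⁷ / (9.29×10⁻³)^2 = 4.67×10⁻¹³
s = 4.67×10⁻¹³ M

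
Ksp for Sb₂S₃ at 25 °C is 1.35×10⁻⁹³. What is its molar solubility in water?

1.05×10⁻¹⁹ M

Sb₂S₃(s) ⇌ 2 Sb³⁺(aq) + 3 S²⁻(aq)
With molar solubility s: [Sb³⁺] = 2s, [S²⁻] = 3s.
Ksp = [Sb³⁺]^2[S²⁻]^3 = (2s)^2 · (3s)^3 = 108s^5
108s^5 = 1.35×10⁻⁹³  ⇒  s^5 = 1.25×10⁻⁹⁵
s = 1.05×10⁻¹⁹ mol/L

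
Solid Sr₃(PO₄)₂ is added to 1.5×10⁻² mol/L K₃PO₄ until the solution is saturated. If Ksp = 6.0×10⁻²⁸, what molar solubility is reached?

4.6×10⁻⁹ M

Sr₃(PO₄)₂(s) ⇌ 3 Sr²⁺(aq) + 2 PO₄³⁻(aq)
With PO₄³⁻ already at 1.5×10⁻² mol/L and s small, take [PO₄³⁻] ≈ 1.5×10⁻² mol/L and [Sr²⁺] = 3s.
Ksp = [Sr²⁺]^3[PO₄³⁻]^2 = (3s)^3(1.5×10⁻²)^2
(3s)^3 = 6.0×10⁻²⁸ / (1.5×10⁻²)^2 = 2.7×10⁻²⁴
s = 4.6×10⁻⁹ mol/L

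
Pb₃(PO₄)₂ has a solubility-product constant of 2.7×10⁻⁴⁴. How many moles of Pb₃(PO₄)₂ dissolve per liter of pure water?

7.6×10⁻¹⁰ M

Pb₃(PO₄)₂(s) ⇌ 3 Pb²⁺(aq) + 2 PO₄³⁻(aq)
If s mol/L of Pb₃(PO₄)₂ dissolves, [Pb²⁺] = 3s and [PO₄³⁻] = 2s.
Ksp = [Pb²⁺]^3[PO₄³⁻]^2 = (3s)^3 · (2s)^2 = 108s^5
108s^5 = 2.7×10⁻⁴⁴  ⇒  s^5 = 2.5×10⁻⁴⁶
s = 7.6×10⁻¹⁰ mol L⁻¹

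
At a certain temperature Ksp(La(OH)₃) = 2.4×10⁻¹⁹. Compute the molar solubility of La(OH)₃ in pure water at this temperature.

9.7×10⁻⁶ M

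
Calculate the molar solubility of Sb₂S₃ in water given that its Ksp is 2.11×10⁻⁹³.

1.14×10⁻¹⁹ M

Sb₂S₃(s) ⇌ 2 Sb³⁺(aq) + 3 S²⁻(aq)
Let s be the molar solubility. Then [Sb³⁺] = 2s and [S²⁻] = 3s.
Ksp = [Sb³⁺]^2[S²⁻]^3 = (2s)^2 · (3s)^3 = 108s^5
108s^5 = 2.11×10⁻⁹³  ⇒  s^5 = 1.95×10⁻⁹⁵
s = 1.14×10⁻¹⁹ M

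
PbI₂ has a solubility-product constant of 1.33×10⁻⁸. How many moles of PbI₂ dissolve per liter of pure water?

1.49×10⁻³ M

PbI₂(s) ⇌ Pb²⁺(aq) + 2 I⁻(aq)
If s mol/L of PbI₂ dissolves, [Pb²⁺] = s and [I⁻] = 2s.
Ksp = [Pb²⁺][I⁻]^2 = s · (2s)^2 = 4s^3
4s^3 = 1.33×10⁻⁸  ⇒  s^3 = 3.33×10⁻⁹
s = (3.33×10⁻⁹)^(1/3) = 1.49×10⁻³ mol L⁻¹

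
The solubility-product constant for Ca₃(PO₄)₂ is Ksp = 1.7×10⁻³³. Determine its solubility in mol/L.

1.1×10⁻⁷ M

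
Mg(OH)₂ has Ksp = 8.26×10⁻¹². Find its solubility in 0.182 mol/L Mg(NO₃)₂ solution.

3.37×10⁻⁶ M

Mg(OH)₂(s) ⇌ Mg²⁺(aq) + 2 OH⁻(aq)
Let s be the solubility of Mg(OH)₂ here. The common ion gives [Mg²⁺] ≈ 0.182 mol/L, and [OH⁻] = 2s.
Ksp = [Mg²⁺][OH⁻]^2 = (0.182)(2s)^2
(2s)^2 = 8.26×10⁻¹² / (0.182) = 4.54×10⁻¹¹
s = 3.37×10⁻⁶ mol/L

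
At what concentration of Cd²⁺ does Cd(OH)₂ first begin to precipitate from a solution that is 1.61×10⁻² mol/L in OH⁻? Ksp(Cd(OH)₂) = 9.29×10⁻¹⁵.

3.58×10⁻¹¹ M

Precipitation begins when Q = Ksp.
Cd(OH)₂(s) ⇌ Cd²⁺(aq) + 2 OH⁻(aq)
Ksp = [Cd²⁺][OH⁻]^2 = [Cd²⁺](1.61×10⁻²)^2
[Cd²⁺] = 9.29×10⁻¹⁵ / (1.61×10⁻²)^2 = 3.58×10⁻¹¹
[Cd²⁺] = 3.58×10⁻¹¹ mol/L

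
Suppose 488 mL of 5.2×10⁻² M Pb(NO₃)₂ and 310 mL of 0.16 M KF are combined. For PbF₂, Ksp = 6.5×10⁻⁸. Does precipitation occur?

Yes

After mixing, V = 488 mL + 310 mL = 798 mL.
[Pb²⁺] = (5.2×10⁻²)(488)/798 = 3.2×10⁻² M
[F⁻] = (0.16)(310)/798 = 6.2×10⁻² M
Q = [Pb²⁺][F⁻]^2 = 1.2×10⁻⁴
Since Q (1.2×10⁻⁴) exceeds Ksp (6.5×10⁻⁸), PbF₂ will precipitate.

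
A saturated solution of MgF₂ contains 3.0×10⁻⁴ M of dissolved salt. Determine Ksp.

MgF₂(s) ⇌ Mg²⁺(aq) + 2 F⁻(aq)
Call the molar solubility s, so that [Mg²⁺] = s and [F⁻] = 2s.
Ksp = [Mg²⁺][F⁻]^2 = s · (2s)^2 = 4s^3
Ksp = 4 × (3.0×10⁻⁴)^3 = 1.1×10⁻¹⁰

Ksp = 1.1×10⁻¹⁰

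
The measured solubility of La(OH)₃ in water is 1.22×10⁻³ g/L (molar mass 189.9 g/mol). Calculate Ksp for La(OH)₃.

s = (1.22×10⁻³ g L⁻¹)/(189.9 g mol⁻¹) = 6.4244×10⁻⁶ M
La(OH)₃(s) ⇌ La³⁺(aq) + 3 OH⁻(aq)
If s mol/L of La(OH)₃ dissolves, [La³⁺] = s and [OH⁻] = 3s.
Ksp = [La³⁺][OH⁻]^3 = s · (3s)^3 = 27s^4
Ksp = 27 × (6.4244×10⁻⁶)^4 = 4.60×10⁻²⁰

Ksp = 4.60×10⁻²⁰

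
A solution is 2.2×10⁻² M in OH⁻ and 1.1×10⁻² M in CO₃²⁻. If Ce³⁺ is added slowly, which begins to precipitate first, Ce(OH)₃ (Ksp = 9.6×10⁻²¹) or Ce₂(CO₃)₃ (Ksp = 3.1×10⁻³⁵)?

Each salt precipitates once Q = Ksp for that salt.
For Ce(OH)₃: [Ce³⁺] = (Ksp/[OH⁻]^3) = 9.0×10⁻¹⁶ M
For Ce₂(CO₃)₃: [Ce³⁺] = (Ksp/[CO₃²⁻]^3)^(1/2) = 4.8×10⁻¹⁵ M
The smaller threshold [Ce³⁺] is reached first, so Ce(OH)₃ precipitates first.

Ce(OH)₃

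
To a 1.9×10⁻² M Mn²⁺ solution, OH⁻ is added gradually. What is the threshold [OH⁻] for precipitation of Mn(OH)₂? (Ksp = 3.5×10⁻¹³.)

The threshold for precipitation is Q = Ksp.
Mn(OH)₂(s) ⇌ Mn²⁺(aq) + 2 OH⁻(aq)
Ksp = [Mn²⁺][OH⁻]^2 = [OH⁻]^2(1.9×10⁻²)
[OH⁻]^2 = 3.5×10⁻¹³ / (1.9×10⁻²) = 1.8×10⁻¹¹
[OH⁻] = 4.3×10⁻⁶ M

4.3×10⁻⁶ M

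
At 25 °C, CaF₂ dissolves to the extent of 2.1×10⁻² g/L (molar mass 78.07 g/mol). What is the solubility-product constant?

Molar solubility s = (2.1×10⁻² g/L) / (78.07 g/mol) = 2.690×10⁻⁴ mol/L
CaF₂(s) ⇌ Ca²⁺(aq) + 2 F⁻(aq)
Let s be the molar solubility. Then [Ca²⁺] = s and [F⁻] = 2s.
Ksp = [Ca²⁺][F⁻]^2 = s · (2s)^2 = 4s^3
Ksp = 4 × (2.690×10⁻⁴)^3 = 7.8×10⁻¹¹

Ksp = 7.8×10⁻¹¹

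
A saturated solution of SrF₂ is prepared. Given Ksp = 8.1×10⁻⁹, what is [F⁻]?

2.5×10⁻³ M

SrF₂(s) ⇌ Sr²⁺(aq) + 2 F⁻(aq)
Let s be the molar solubility. Then [Sr²⁺] = s and [F⁻] = 2s.
Ksp = [Sr²⁺][F⁻]^2 = s · (2s)^2 = 4s^3 = 8.1×10⁻⁹
s = 1.3×10⁻³ mol/L
[F⁻] = 2s = 2.5×10⁻³ mol/L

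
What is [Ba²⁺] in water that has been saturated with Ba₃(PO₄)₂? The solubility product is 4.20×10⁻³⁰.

1.57×10⁻⁶ M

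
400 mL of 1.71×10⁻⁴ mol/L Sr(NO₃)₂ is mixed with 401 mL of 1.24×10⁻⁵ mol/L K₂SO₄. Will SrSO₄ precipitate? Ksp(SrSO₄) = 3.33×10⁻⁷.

After mixing, V = 400 mL + 401 mL = 801 mL.
[Sr²⁺] = (1.71×10⁻⁴)(400)/801 = 8.54×10⁻⁵ mol/L
[SO₄²⁻] = (1.24×10⁻⁵)(401)/801 = 6.21×10⁻⁶ mol/L
Q = [Sr²⁺][SO₄²⁻] = 5.30×10⁻¹⁰
Q = 5.30×10⁻¹⁰ < Ksp = 3.33×10⁻⁷, so the solution is unsaturated and no precipitate forms.

No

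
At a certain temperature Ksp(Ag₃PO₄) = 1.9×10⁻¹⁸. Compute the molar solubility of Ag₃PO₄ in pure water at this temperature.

1.6×10⁻⁵ M

Ag₃PO₄(s) ⇌ 3 Ag⁺(aq) + PO₄³⁻(aq)
Call the molar solubility s, so that [Ag⁺] = 3s and [PO₄³⁻] = s.
Ksp = [Ag⁺]^3[PO₄³⁻] = (3s)^3 · s = 27s^4
27s^4 = 1.9×10⁻¹⁸  ⇒  s^4 = 7.0×10⁻²⁰
Taking the 4th root, s = 1.6×10⁻⁵ mol L⁻¹.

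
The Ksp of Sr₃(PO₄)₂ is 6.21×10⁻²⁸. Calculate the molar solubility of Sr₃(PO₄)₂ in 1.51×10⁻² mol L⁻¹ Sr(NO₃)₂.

6.72×10⁻¹² M

Sr₃(PO₄)₂(s) ⇌ 3 Sr²⁺(aq) + 2 PO₄³⁻(aq)
With Sr²⁺ already at 1.51×10⁻² mol L⁻¹ and s small, take [Sr²⁺] ≈ 1.51×10⁻² mol L⁻¹ and [PO₄³⁻] = 2s.
Ksp = [Sr²⁺]^3[PO₄³⁻]^2 = (1.51×10⁻²)^3(2s)^2
(2s)^2 = 6.21×10⁻²⁸ / (1.51×10⁻²)^3 = 1.80×10⁻²²
s = 6.72×10⁻¹² mol L⁻¹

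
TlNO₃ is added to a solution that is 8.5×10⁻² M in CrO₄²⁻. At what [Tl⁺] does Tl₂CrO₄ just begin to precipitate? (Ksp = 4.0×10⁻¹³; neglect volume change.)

Precipitation of each salt begins when its ion product equals Ksp.
Tl₂CrO₄(s) ⇌ 2 Tl⁺(aq) + CrO₄²⁻(aq)
Ksp = [Tl⁺]^2[CrO₄²⁻] = [Tl⁺]^2(8.5×10⁻²)
[Tl⁺]^2 = 4.0×10⁻¹³ / (8.5×10⁻²) = 4.7×10⁻¹²
[Tl⁺] = 2.2×10⁻⁶ M

2.2×10⁻⁶ M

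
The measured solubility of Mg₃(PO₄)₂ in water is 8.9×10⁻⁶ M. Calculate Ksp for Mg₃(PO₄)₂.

Mg₃(PO₄)₂(s) ⇌ 3 Mg²⁺(aq) + 2 PO₄³⁻(aq)
Let s be the molar solubility. Then [Mg²⁺] = 3s and [PO₄³⁻] = 2s.
Ksp = [Mg²⁺]^3[PO₄³⁻]^2 = (3s)^3 · (2s)^2 = 108s^5
Ksp = 108 × (8.9×10⁻⁶)^5 = 6.0×10⁻²⁴

Ksp = 6.0×10⁻²⁴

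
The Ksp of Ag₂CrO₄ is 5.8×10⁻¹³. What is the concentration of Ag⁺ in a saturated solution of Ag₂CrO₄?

Ag₂CrO₄(s) ⇌ 2 Ag⁺(aq) + CrO₄²⁻(aq)
If s mol/L of Ag₂CrO₄ dissolves, [Ag⁺] = 2s and [CrO₄²⁻] = s.
Ksp = [Ag⁺]^2[CrO₄²⁻] = (2s)^2 · s = 4s^3 = 5.8×10⁻¹³
s = 5.3×10⁻⁵ mol/L
[Ag⁺] = 2s = 1.1×10⁻⁴ mol/L

1.1×10⁻⁴ M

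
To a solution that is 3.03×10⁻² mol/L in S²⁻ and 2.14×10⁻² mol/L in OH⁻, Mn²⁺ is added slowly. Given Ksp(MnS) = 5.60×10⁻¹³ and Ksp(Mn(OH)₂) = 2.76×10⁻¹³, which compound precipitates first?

The threshold for precipitation is Q = Ksp.
For MnS: [Mn²⁺] = (Ksp/[S²⁻]) = 1.85×10⁻¹¹ mol/L
For Mn(OH)₂: [Mn²⁺] = (Ksp/[OH⁻]^2) = 6.03×10⁻¹⁰ mol/L
Since MnS needs less Mn²⁺ to reach saturation, it precipitates first.

MnS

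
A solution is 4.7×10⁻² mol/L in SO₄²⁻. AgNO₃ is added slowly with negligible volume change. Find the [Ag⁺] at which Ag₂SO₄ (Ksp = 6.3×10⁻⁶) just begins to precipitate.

Each salt precipitates once Q = Ksp for that salt.
Ag₂SO₄(s) ⇌ 2 Ag⁺(aq) + SO₄²⁻(aq)
Ksp = [Ag⁺]^2[SO₄²⁻] = [Ag⁺]^2(4.7×10⁻²)
[Ag⁺]^2 = 6.3×10⁻⁶ / (4.7×10⁻²) = 1.3×10⁻⁴
[Ag⁺] = 1.2×10⁻² mol/L

1.2×10⁻² M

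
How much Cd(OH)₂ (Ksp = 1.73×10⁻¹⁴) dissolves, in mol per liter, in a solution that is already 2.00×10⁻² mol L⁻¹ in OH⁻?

4.33×10⁻¹¹ M

Cd(OH)₂(s) ⇌ Cd²⁺(aq) + 2 OH⁻(aq)
Let s be the solubility of Cd(OH)₂ here. The common ion gives [OH⁻] ≈ 2.00×10⁻² mol L⁻¹, and [Cd²⁺] = s.
Ksp = [Cd²⁺][OH⁻]^2 = s(2.00×10⁻²)^2
s = 1.73×10⁻¹⁴ / (2.00×10⁻²)^2 = 4.33×10⁻¹¹
s = 4.33×10⁻¹¹ mol L⁻¹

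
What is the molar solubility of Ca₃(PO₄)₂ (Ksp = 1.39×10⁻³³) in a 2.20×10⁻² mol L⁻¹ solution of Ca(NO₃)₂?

5.71×10⁻¹⁵ M

Ca₃(PO₄)₂(s) ⇌ 3 Ca²⁺(aq) + 2 PO₄³⁻(aq)
With Ca²⁺ already at 2.20×10⁻² mol L⁻¹ and s small, take [Ca²⁺] ≈ 2.20×10⁻² mol L⁻¹ and [PO₄³⁻] = 2s.
Ksp = [Ca²⁺]^3[PO₄³⁻]^2 = (2.20×10⁻²)^3(2s)^2
(2s)^2 = 1.39×10⁻³³ / (2.20×10⁻²)^3 = 1.31×10⁻²⁸
s = 5.71×10⁻¹⁵ mol L⁻¹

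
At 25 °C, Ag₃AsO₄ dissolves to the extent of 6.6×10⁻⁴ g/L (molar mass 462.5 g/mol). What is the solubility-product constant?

Molar solubility s = (6.6×10⁻⁴ g/L) / (462.5 g/mol) = 1.427×10⁻⁶ mol/L
Ag₃AsO₄(s) ⇌ 3 Ag⁺(aq) + AsO₄³⁻(aq)
Let s be the molar solubility. Then [Ag⁺] = 3s and [AsO₄³⁻] = s.
Ksp = [Ag⁺]^3[AsO₄³⁻] = (3s)^3 · s = 27s^4
Ksp = 27 × (1.427×10⁻⁶)^4 = 1.1×10⁻²²

Ksp = 1.1×10⁻²²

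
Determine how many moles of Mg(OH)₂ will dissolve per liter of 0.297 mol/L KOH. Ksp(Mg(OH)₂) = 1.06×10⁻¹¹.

Mg(OH)₂(s) ⇌ Mg²⁺(aq) + 2 OH⁻(aq)
The solution already contains OH⁻ at 0.297 mol/L. Let s be the molar solubility of Mg(OH)₂.
[OH⁻] ≈ 0.297 mol/L (common ion dominates); [Mg²⁺] = s.
Ksp = [Mg²⁺][OH⁻]^2 = s(0.297)^2
s = 1.06×10⁻¹¹ / (0.297)^2 = 1.20×10⁻¹⁰
s = 1.20×10⁻¹⁰ mol/L

1.20×10⁻¹⁰ M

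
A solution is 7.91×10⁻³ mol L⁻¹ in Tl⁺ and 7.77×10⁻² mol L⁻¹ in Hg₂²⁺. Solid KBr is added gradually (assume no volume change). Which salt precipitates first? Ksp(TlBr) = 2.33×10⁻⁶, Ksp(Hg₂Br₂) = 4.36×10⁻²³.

Hg₂Br₂

Each salt precipitates once Q = Ksp for that salt.
For TlBr: [Br⁻] = (Ksp/[Tl⁺]) = 2.95×10⁻⁴ mol L⁻¹
For Hg₂Br₂: [Br⁻] = (Ksp/[Hg₂²⁺])^(1/2) = 2.37×10⁻¹¹ mol L⁻¹
The smaller threshold [Br⁻] is reached first, so Hg₂Br₂ precipitates first.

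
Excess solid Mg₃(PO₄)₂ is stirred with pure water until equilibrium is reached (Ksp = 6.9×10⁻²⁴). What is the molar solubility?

9.1×10⁻⁶ M

Mg₃(PO₄)₂(s) ⇌ 3 Mg²⁺(aq) + 2 PO₄³⁻(aq)
With molar solubility s: [Mg²⁺] = 3s, [PO₄³⁻] = 2s.
Ksp = [Mg²⁺]^3[PO₄³⁻]^2 = (3s)^3 · (2s)^2 = 108s^5
108s^5 = 6.9×10⁻²⁴  ⇒  s^5 = 6.4×10⁻²⁶
s = (6.4×10⁻²⁶)^(1/5) = 9.1×10⁻⁶ mol/L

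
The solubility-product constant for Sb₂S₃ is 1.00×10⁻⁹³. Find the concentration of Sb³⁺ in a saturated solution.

Sb₂S₃(s) ⇌ 2 Sb³⁺(aq) + 3 S²⁻(aq)
For each mole of Sb₂S₃ that dissolves per liter, [Sb³⁺] = 2s and [S²⁻] = 3s; let s denote this solubility.
Ksp = [Sb³⁺]^2[S²⁻]^3 = (2s)^2 · (3s)^3 = 108s^5 = 1.00×10⁻⁹³
s = 9.85×10⁻²⁰ mol/L
[Sb³⁺] = 2s = 1.97×10⁻¹⁹ mol/L

1.97×10⁻¹⁹ M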